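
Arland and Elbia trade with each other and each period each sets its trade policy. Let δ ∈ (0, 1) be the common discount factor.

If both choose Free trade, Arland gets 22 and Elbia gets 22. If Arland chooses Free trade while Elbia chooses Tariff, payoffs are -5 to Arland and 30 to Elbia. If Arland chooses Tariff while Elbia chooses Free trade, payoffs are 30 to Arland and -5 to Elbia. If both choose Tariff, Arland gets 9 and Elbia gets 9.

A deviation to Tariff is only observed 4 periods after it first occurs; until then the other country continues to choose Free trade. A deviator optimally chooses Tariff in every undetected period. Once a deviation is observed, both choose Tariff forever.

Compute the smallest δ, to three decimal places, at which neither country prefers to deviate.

0.786

Deviating for the 4 undetected periods gains 30−22 = 8 per period over cooperation, then loses 22−9 = 13 per period forever once punishment starts.
Gain: 8(1 + δ + … + δ^3); loss: 13·δ^4/(1−δ).
No profitable deviation ⇔ 8(1−δ^4) ≤ 13·δ^4, i.e. δ^4 ≥ 8/(8+13) = 8/21.
Hence δ ≥ (8/21)^(1/4) ≈ 0.786.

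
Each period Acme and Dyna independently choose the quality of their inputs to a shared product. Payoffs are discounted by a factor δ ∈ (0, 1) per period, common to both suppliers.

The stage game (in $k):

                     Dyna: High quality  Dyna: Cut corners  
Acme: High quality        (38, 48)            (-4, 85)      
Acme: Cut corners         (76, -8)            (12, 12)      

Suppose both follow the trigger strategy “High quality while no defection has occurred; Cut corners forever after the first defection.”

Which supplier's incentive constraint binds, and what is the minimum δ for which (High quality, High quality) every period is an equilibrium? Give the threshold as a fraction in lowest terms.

Acme: cooperation gives 38 each period; deviation gives 76 once then 12 forever.
  38/(1−δ) ≥ 76 + 12δ/(1−δ) ⇒ δ ≥ 38/64 = 19/32.
Dyna: cooperation gives 48 each period; deviation gives 85 once then 12 forever.
  δ ≥ 37/73.
Both must hold, so the binding constraint is Acme's: δ ≥ 19/32.

Acme; δ ≥ 19/32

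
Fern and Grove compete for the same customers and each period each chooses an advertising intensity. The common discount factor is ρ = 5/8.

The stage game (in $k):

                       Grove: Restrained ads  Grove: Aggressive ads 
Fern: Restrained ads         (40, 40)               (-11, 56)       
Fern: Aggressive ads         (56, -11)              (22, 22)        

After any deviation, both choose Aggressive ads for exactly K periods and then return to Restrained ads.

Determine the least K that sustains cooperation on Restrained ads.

No profitable deviation requires (40−22)(ρ+…+ρ^K) ≥ 56−40, i.e. ρ+…+ρ^K ≥ 8/9 ≈ 0.8889.
With ρ = 5/8, the partial sums are K=1: 0.6250, K=2: 1.0156.
K = 2 is the first length at which the sum reaches 0.8889.

2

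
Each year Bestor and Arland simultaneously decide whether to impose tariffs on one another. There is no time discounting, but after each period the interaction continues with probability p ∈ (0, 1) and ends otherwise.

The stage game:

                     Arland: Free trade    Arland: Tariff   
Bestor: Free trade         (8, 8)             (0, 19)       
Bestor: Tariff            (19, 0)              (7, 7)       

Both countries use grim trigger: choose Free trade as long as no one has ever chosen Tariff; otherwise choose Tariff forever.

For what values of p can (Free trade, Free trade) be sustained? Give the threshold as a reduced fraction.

11/12

Expected cooperation value is 8 + p·8 + p²·8 + … = 8/(1−p); deviation gives 19 + p·7/(1−p).
8 ≥ 19(1−p) + 7p ⇒ 12p ≥ 11 ⇒ p ≥ 11/12.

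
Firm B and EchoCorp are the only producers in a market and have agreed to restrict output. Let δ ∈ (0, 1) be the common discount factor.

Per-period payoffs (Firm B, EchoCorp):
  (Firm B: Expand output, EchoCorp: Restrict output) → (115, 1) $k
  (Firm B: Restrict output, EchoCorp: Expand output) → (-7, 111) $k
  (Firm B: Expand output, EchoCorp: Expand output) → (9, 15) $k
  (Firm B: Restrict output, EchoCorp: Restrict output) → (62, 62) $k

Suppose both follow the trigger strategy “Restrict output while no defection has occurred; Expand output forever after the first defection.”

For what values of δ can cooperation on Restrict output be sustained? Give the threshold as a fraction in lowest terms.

For Firm B: deviation gain 115−62 = 53, per-period punishment loss 62−9 = 53. IC gives δ ≥ 53/106 = 1/2.
For EchoCorp: gain 49, loss 47 per period, so δ ≥ 49/96.
The tighter constraint is EchoCorp's, so cooperation needs δ ≥ 49/96.

49/96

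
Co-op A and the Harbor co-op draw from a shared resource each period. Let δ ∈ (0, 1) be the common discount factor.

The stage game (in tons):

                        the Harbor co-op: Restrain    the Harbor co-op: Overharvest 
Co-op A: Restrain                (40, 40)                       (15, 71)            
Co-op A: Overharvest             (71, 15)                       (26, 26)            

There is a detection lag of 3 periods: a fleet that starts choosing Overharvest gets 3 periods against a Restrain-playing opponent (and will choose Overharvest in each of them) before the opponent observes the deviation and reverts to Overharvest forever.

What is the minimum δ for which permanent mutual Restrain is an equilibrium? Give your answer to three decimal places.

0.883

Deviating for the 3 undetected periods gains 71−40 = 31 per period over cooperation, then loses 40−26 = 14 per period forever once punishment starts.
Gain: 31(1 + δ + … + δ^2); loss: 14·δ^3/(1−δ).
No profitable deviation ⇔ 31(1−δ^3) ≤ 14·δ^3, i.e. δ^3 ≥ 31/(31+14) = 31/45.
Hence δ ≥ (31/45)^(1/3) ≈ 0.883.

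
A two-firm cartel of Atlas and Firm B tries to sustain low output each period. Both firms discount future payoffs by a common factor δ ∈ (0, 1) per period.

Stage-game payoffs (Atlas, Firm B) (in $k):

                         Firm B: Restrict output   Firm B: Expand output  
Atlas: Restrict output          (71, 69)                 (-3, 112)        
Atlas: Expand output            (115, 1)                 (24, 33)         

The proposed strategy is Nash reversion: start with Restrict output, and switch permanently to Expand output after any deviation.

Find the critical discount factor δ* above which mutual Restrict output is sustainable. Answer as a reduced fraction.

For Atlas: deviation gain 115−71 = 44, per-period punishment loss 71−24 = 47. IC gives δ ≥ 44/91.
For Firm B: gain 43, loss 36 per period, so δ ≥ 43/79.
The tighter constraint is Firm B's, so cooperation needs δ ≥ 43/79.

43/79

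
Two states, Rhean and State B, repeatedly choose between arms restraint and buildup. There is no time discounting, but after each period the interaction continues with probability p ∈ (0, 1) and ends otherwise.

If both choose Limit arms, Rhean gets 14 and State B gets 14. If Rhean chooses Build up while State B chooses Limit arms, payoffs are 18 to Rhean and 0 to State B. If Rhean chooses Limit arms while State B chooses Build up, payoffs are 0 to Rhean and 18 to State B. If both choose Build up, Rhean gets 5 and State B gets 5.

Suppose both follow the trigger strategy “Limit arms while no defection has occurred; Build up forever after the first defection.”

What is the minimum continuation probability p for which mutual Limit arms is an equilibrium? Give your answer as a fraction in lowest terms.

Expected cooperation value is 14 + p·14 + p²·14 + … = 14/(1−p); deviation gives 18 + p·5/(1−p).
14 ≥ 18(1−p) + 5p ⇒ 13p ≥ 4 ⇒ p ≥ 4/13.

4/13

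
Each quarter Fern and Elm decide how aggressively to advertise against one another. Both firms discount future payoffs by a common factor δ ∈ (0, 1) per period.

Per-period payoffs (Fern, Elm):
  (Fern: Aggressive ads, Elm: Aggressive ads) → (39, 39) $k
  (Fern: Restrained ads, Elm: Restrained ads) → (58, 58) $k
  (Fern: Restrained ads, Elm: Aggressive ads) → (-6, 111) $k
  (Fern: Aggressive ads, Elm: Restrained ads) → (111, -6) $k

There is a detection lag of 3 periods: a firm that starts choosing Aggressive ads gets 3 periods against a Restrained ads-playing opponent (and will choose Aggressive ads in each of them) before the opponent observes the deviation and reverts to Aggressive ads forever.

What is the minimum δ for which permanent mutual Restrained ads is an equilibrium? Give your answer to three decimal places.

The best deviation is to choose Aggressive ads for all 3 undetected periods, earning 111 each, then 39 forever once detected.
Deviation value: 111(1−δ^3)/(1−δ) + 39δ^3/(1−δ); cooperation value: 58/(1−δ).
IC: 58 ≥ 111(1−δ^3) + 39δ^3 = 111 − 72δ^3.
So δ^3 ≥ 53/72, giving δ ≥ (53/72)^(1/3) ≈ 0.903.

0.903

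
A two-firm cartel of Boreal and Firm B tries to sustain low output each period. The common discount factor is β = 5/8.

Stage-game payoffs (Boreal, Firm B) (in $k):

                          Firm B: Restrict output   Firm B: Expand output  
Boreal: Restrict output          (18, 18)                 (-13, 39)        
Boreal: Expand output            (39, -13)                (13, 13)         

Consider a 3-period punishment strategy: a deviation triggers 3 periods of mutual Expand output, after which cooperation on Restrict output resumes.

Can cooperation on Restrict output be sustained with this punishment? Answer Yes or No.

IC: β+…+β^3 ≥ (39−18)/(18−13) = 21/5.
At β = 5/8: partial sum = 1.2598 < 4.2000. Cooperation not sustainable.

No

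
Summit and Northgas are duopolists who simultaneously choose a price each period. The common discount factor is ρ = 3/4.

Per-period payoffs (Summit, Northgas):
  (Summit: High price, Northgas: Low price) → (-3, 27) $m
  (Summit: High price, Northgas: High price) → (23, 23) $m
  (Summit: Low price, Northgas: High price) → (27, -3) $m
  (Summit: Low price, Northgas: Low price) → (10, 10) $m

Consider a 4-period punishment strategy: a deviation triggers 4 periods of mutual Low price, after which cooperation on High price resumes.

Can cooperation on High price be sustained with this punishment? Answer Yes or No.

Yes

IC: ρ+…+ρ^4 ≥ (27−23)/(23−10) = 4/13.
At ρ = 3/4: partial sum = 2.0508 ≥ 0.3077. Cooperation sustainable.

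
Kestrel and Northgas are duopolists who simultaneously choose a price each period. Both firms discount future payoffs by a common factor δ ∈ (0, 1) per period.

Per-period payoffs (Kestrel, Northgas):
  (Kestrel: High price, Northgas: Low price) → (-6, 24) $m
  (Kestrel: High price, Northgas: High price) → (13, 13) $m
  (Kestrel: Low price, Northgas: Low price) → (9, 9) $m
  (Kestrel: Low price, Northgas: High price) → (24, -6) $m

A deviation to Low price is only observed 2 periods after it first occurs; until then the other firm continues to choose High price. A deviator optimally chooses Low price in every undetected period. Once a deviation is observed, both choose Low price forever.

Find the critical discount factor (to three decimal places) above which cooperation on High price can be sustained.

The best deviation is to choose Low price for all 2 undetected periods, earning 24 each, then 9 forever once detected.
Deviation value: 24(1−δ^2)/(1−δ) + 9δ^2/(1−δ); cooperation value: 13/(1−δ).
IC: 13 ≥ 24(1−δ^2) + 9δ^2 = 24 − 15δ^2.
So δ^2 ≥ 11/15, giving δ ≥ (11/15)^(1/2) ≈ 0.856.

0.856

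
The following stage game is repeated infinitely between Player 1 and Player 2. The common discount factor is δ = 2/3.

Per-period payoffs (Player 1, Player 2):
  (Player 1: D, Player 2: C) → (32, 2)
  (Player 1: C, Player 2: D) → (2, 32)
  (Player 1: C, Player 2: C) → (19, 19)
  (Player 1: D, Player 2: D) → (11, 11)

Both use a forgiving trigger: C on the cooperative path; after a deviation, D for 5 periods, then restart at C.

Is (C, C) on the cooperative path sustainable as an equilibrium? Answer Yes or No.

Yes

A one-shot deviation gives 32 now, then 11 for 5 periods, then back to 19.
Gain from deviating: (32−19) today; loss: (19−11) in each of the next 5 periods.
No-deviation condition: (19−11)(δ+…+δ^5) ≥ 32−19, i.e. δ+…+δ^5 ≥ 13/8.
At δ = 2/3: δ+…+δ^5 = 1.7366 ≥ 1.6250.
So cooperation is sustainable.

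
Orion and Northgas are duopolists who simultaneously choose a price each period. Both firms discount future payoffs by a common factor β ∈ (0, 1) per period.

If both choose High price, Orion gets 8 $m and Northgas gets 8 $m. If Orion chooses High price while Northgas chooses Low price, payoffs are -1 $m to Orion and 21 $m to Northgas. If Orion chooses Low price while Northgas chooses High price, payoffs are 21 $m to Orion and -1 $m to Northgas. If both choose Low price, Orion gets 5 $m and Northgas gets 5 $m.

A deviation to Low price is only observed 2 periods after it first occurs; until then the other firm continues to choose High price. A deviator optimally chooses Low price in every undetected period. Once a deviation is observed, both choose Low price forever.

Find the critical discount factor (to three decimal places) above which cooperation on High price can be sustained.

0.901

Deviating for the 2 undetected periods gains 21−8 = 13 per period over cooperation, then loses 8−5 = 3 per period forever once punishment starts.
Gain: 13(1 + β + … + β^1); loss: 3·β^2/(1−β).
No profitable deviation ⇔ 13(1−β^2) ≤ 3·β^2, i.e. β^2 ≥ 13/(13+3) = 13/16.
Hence β ≥ (13/16)^(1/2) ≈ 0.901.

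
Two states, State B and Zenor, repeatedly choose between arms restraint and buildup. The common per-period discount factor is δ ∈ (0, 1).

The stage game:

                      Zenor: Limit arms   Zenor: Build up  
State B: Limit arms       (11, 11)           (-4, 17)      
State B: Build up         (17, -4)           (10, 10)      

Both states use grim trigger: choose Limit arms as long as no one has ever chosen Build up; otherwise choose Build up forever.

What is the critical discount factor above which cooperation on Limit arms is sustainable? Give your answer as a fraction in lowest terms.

Cooperation forever yields 11 each period: 11/(1−δ).
Deviating yields 17 once, then 10 forever: 17 + 10δ/(1−δ).
No profitable deviation requires 11/(1−δ) ≥ 17 + 10δ/(1−δ).
Multiplying by (1−δ): 11 ≥ 17(1−δ) + 10δ = 17 − 7δ.
So 7δ ≥ 6, i.e. δ ≥ 6/7.

6/7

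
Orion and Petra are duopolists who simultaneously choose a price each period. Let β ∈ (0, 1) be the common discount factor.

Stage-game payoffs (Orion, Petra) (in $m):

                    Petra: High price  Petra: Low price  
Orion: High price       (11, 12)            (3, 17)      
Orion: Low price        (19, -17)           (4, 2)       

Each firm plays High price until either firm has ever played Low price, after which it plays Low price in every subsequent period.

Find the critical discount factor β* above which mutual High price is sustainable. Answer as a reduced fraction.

Orion's threshold: (19−11)/(19−4) = 8/15.
Petra's threshold: (17−12)/(17−2) = 1/3.
8/15 > 1/3, so Orion binds and β* = 8/15.

8/15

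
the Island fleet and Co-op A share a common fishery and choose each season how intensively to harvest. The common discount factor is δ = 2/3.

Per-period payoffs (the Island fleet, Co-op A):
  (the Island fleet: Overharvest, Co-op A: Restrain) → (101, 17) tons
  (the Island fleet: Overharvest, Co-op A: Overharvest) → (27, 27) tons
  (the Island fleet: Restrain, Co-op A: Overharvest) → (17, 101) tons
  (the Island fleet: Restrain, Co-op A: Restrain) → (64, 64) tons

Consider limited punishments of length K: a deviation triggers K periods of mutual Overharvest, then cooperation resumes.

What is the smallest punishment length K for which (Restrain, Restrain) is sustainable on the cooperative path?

IC: δ(1−δ^K)/(1−δ) ≥ (101−64)/(64−27) = 1.
With δ = 2/3: need 1 − δ^K ≥ 1·(1−2/3)/(2/3), i.e. δ^K ≤ 0.5000.
Since (2/3)^1 = 0.6667 and (2/3)^2 = 0.4444, the smallest such K is 2.

2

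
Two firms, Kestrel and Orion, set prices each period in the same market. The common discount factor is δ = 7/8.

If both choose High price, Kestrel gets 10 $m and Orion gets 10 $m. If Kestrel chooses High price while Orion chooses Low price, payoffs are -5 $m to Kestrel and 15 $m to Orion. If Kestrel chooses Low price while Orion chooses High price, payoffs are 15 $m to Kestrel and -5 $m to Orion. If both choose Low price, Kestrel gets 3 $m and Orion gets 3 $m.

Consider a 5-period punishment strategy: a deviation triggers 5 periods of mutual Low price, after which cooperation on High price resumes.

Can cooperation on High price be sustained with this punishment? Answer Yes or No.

Yes

Comparing payoff streams over the 6 periods until play realigns: cooperate → 10(1+δ+…+δ^5); deviate → 15 + 3(δ+…+δ^5).
Cooperation is sustained iff (10−3)(δ+…+δ^5) ≥ 15−10.
δ+…+δ^5 = 7/8·(1−(7/8)^5)/(1−7/8) = 3.4096, and (15−10)/(10−3) = 0.7143.
3.4096 ≥ 0.7143, so cooperation is sustainable.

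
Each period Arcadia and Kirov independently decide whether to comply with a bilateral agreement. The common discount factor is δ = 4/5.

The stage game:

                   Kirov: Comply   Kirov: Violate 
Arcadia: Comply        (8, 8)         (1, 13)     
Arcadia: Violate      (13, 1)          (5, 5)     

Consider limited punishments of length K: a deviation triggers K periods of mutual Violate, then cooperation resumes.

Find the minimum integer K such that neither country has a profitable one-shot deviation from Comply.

3

No profitable deviation requires (8−5)(δ+…+δ^K) ≥ 13−8, i.e. δ+…+δ^K ≥ 5/3 ≈ 1.6667.
With δ = 4/5, the partial sums are K=1: 0.8000, K=2: 1.4400, K=3: 1.9520.
K = 3 is the first length at which the sum reaches 1.6667.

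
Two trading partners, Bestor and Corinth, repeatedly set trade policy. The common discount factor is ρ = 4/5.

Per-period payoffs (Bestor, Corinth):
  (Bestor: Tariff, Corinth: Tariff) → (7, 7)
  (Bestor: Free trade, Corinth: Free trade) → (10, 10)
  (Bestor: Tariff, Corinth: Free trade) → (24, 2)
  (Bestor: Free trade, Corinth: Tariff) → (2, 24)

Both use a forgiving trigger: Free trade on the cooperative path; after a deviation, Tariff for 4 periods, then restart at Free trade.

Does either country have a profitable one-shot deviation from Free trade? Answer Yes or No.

Comparing payoff streams over the 5 periods until play realigns: cooperate → 10(1+ρ+…+ρ^4); deviate → 24 + 7(ρ+…+ρ^4).
Cooperation is sustained iff (10−7)(ρ+…+ρ^4) ≥ 24−10.
ρ+…+ρ^4 = 4/5·(1−(4/5)^4)/(1−4/5) = 2.3616, and (24−10)/(10−7) = 4.6667.
2.3616 < 4.6667, so cooperation is not sustainable.

Yes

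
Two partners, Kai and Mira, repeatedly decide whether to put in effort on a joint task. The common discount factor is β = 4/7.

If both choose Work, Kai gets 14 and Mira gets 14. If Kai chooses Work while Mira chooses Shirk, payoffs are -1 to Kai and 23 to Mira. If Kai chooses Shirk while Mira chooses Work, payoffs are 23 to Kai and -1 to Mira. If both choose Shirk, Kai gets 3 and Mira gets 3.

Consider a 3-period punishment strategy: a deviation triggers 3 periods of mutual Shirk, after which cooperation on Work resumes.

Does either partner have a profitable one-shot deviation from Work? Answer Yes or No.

IC: β+…+β^3 ≥ (23−14)/(14−3) = 9/11.
At β = 4/7: partial sum = 1.0845 ≥ 0.8182. Cooperation sustainable.

No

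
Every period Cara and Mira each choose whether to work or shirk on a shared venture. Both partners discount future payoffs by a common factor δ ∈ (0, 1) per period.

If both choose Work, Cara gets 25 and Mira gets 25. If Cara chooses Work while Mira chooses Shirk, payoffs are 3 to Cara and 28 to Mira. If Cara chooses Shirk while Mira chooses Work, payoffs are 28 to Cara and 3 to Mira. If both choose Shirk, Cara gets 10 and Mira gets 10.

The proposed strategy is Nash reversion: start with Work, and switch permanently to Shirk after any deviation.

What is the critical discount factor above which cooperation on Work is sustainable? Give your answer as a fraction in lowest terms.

1/6

25/(1−δ) ≥ 28 + 10δ/(1−δ)
25 ≥ 28 − 18δ
δ ≥ 3/18 = 1/6.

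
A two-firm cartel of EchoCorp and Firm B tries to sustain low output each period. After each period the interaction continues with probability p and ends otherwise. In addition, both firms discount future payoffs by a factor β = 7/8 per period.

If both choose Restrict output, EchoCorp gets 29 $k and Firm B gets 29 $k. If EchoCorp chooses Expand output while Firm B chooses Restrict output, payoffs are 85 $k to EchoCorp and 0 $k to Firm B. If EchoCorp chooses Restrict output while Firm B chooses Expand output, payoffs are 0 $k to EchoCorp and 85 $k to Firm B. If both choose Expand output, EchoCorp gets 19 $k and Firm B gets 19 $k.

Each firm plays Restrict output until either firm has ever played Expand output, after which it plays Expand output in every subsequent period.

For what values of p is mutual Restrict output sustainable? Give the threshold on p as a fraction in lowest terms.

Expected continuation weight on next period's payoff is β·p = 7/8·p, which plays the role of the discount factor.
Cooperation requires 7/8·p ≥ (85−29)/(85−19) = 28/33, hence p ≥ 32/33.

32/33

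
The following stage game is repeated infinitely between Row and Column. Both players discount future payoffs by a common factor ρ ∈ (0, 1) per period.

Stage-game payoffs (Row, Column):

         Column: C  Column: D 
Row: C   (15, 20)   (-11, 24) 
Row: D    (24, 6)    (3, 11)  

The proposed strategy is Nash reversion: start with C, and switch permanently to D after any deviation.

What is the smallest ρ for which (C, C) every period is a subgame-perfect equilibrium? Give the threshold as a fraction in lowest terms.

Row: cooperation gives 15 each period; deviation gives 24 once then 3 forever.
  15/(1−ρ) ≥ 24 + 3ρ/(1−ρ) ⇒ ρ ≥ 9/21 = 3/7.
Column: cooperation gives 20 each period; deviation gives 24 once then 11 forever.
  ρ ≥ 4/13.
Both must hold, so the binding constraint is Row's: ρ ≥ 3/7.

3/7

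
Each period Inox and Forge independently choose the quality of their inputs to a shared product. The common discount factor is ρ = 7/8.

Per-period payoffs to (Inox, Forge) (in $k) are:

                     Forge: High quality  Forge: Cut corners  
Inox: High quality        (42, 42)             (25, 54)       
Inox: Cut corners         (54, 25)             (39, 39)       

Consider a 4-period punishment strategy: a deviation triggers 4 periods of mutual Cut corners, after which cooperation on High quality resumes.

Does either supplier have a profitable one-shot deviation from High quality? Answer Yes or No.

Yes

IC: ρ+…+ρ^4 ≥ (54−42)/(42−39) = 4.
At ρ = 7/8: partial sum = 2.8967 < 4.0000. Cooperation not sustainable.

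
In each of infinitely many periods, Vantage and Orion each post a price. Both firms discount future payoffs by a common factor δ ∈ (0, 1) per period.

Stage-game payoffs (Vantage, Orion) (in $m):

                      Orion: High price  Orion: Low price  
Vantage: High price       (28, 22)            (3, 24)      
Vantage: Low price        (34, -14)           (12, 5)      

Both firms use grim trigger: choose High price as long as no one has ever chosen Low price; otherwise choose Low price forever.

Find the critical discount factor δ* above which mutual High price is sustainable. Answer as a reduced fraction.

3/11

For Vantage: deviation gain 34−28 = 6, per-period punishment loss 28−12 = 16. IC gives δ ≥ 6/22 = 3/11.
For Orion: gain 2, loss 17 per period, so δ ≥ 2/19.
The tighter constraint is Vantage's, so cooperation needs δ ≥ 3/11.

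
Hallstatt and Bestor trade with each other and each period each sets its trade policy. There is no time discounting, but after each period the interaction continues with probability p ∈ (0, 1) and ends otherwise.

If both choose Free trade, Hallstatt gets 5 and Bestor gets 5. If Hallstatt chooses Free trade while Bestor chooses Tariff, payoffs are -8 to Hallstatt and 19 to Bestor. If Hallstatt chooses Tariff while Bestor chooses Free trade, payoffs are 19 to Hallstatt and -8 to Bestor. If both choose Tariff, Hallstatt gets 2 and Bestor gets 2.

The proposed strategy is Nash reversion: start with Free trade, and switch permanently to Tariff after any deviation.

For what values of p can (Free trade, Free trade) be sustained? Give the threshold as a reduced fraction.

14/17

With no time discounting, the continuation probability p plays the role of the discount factor.
Grim-trigger IC: 5/(1−p) ≥ 19 + 2p/(1−p) ⇒ p ≥ (19−5)/(19−2) = 14/17.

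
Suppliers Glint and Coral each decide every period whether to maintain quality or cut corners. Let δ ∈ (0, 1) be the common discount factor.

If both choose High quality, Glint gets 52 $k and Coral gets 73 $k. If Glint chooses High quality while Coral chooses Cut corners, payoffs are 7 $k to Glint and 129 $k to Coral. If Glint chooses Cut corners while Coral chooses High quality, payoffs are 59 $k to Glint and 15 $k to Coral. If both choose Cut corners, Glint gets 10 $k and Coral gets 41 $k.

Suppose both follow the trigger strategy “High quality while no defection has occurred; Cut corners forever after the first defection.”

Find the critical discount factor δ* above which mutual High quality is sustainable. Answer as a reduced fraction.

Glint: cooperation gives 52 each period; deviation gives 59 once then 10 forever.
  52/(1−δ) ≥ 59 + 10δ/(1−δ) ⇒ δ ≥ 7/49 = 1/7.
Coral: cooperation gives 73 each period; deviation gives 129 once then 41 forever.
  δ ≥ 56/88 = 7/11.
Both must hold, so the binding constraint is Coral's: δ ≥ 7/11.

7/11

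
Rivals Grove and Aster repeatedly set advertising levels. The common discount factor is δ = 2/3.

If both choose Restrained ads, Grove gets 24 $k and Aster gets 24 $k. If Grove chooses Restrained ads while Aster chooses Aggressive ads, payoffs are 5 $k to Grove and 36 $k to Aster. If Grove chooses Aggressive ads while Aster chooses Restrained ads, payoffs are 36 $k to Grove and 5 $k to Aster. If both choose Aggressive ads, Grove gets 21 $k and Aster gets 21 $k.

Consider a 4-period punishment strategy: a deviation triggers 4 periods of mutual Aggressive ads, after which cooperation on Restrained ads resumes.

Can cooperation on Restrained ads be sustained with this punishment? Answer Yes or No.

No

A one-shot deviation gives 36 now, then 21 for 4 periods, then back to 24.
Gain from deviating: (36−24) today; loss: (24−21) in each of the next 4 periods.
No-deviation condition: (24−21)(δ+…+δ^4) ≥ 36−24, i.e. δ+…+δ^4 ≥ 4.
At δ = 2/3: δ+…+δ^4 = 1.6049 < 4.0000.
So cooperation is not sustainable.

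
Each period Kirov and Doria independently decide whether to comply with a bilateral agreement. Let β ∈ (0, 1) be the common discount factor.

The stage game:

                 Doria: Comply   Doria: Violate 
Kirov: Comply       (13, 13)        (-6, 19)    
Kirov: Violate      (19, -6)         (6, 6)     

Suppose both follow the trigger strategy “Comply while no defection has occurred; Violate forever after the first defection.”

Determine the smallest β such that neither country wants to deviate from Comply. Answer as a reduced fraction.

13/(1−β) ≥ 19 + 6β/(1−β)
13 ≥ 19 − 13β
β ≥ 6/13.

6/13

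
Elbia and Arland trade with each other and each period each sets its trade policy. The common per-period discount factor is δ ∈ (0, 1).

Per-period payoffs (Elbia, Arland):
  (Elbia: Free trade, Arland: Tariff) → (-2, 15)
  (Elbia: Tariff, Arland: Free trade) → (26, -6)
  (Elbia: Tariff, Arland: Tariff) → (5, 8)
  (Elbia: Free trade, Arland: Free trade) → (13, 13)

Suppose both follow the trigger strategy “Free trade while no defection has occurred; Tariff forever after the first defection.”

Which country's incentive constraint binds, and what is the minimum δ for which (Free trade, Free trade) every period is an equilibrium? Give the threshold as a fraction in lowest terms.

Elbia's threshold: (26−13)/(26−5) = 13/21.
Arland's threshold: (15−13)/(15−8) = 2/7.
13/21 > 2/7, so Elbia binds and δ* = 13/21.

Elbia; δ ≥ 13/21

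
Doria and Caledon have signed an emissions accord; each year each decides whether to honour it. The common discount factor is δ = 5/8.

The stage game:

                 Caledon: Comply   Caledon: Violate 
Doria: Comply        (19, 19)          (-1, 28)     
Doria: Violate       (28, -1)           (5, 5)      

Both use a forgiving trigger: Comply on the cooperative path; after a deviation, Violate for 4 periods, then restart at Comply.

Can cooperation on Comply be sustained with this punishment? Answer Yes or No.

Yes

Comparing payoff streams over the 5 periods until play realigns: cooperate → 19(1+δ+…+δ^4); deviate → 28 + 5(δ+…+δ^4).
Cooperation is sustained iff (19−5)(δ+…+δ^4) ≥ 28−19.
δ+…+δ^4 = 5/8·(1−(5/8)^4)/(1−5/8) = 1.4124, and (28−19)/(19−5) = 0.6429.
1.4124 ≥ 0.6429, so cooperation is sustainable.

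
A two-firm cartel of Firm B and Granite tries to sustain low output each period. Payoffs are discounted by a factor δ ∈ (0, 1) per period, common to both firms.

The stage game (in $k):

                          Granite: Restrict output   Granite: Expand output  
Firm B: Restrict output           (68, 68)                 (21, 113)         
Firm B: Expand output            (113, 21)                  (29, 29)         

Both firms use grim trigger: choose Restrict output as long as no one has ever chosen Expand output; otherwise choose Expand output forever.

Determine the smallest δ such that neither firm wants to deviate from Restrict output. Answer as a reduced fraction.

One-period gain from deviating is 113 − 68 = 45. The loss is 68 − 29 = 39 in every subsequent period, with present value 39·δ/(1−δ).
Deviation is unprofitable when 39·δ/(1−δ) ≥ 45, i.e. δ/(1−δ) ≥ 15/13.
Equivalently δ ≥ 45/(45+39) = 15/28.

15/28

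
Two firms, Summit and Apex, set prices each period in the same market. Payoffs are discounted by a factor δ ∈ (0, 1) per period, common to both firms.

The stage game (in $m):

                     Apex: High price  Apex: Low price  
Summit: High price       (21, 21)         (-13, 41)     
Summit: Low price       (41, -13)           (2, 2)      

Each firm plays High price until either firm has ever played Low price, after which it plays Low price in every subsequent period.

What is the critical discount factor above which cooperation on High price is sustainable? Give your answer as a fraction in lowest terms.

Cooperation forever yields 21 each period: 21/(1−δ).
Deviating yields 41 once, then 2 forever: 41 + 2δ/(1−δ).
No profitable deviation requires 21/(1−δ) ≥ 41 + 2δ/(1−δ).
Multiplying by (1−δ): 21 ≥ 41(1−δ) + 2δ = 41 − 39δ.
So 39δ ≥ 20, i.e. δ ≥ 20/39.

20/39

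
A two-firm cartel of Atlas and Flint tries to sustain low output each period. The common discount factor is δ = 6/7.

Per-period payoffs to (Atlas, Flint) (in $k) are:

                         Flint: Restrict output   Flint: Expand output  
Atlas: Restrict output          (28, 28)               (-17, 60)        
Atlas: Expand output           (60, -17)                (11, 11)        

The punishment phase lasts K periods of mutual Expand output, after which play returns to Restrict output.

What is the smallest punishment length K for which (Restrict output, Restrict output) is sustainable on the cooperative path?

No profitable deviation requires (28−11)(δ+…+δ^K) ≥ 60−28, i.e. δ+…+δ^K ≥ 32/17 ≈ 1.8824.
With δ = 6/7, the partial sums are K=1: 0.8571, K=2: 1.5918, K=3: 2.2216.
K = 3 is the first length at which the sum reaches 1.8824.

3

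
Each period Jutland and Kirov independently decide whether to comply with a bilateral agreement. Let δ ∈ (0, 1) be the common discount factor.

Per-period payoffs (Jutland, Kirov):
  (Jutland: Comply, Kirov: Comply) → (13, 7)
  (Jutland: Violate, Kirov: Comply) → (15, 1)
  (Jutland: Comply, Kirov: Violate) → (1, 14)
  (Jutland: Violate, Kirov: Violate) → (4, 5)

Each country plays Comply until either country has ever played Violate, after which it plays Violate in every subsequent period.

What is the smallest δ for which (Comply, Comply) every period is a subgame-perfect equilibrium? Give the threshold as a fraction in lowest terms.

7/9

Jutland: cooperation gives 13 each period; deviation gives 15 once then 4 forever.
  13/(1−δ) ≥ 15 + 4δ/(1−δ) ⇒ δ ≥ 2/11.
Kirov: cooperation gives 7 each period; deviation gives 14 once then 5 forever.
  δ ≥ 7/9.
Both must hold, so the binding constraint is Kirov's: δ ≥ 7/9.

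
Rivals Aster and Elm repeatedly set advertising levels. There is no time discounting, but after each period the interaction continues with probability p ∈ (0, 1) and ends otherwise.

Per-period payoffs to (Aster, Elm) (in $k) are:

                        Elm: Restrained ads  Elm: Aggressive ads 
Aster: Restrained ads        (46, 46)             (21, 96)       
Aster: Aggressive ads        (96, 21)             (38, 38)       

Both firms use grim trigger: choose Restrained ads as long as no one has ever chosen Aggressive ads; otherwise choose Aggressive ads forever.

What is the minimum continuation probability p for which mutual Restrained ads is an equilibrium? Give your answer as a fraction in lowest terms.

25/29

With no time discounting, the continuation probability p plays the role of the discount factor.
Grim-trigger IC: 46/(1−p) ≥ 96 + 38p/(1−p) ⇒ p ≥ (96−46)/(96−38) = 25/29.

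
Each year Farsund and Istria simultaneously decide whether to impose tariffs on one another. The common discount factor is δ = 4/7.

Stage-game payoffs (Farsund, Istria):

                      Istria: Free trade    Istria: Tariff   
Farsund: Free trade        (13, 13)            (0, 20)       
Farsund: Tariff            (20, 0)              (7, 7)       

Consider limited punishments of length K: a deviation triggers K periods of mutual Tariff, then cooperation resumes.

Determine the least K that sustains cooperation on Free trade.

4

Need Σ_{k=1}^{K} δ^k ≥ (20−13)/(13−7) = 1.1667 at δ = 4/7.
At K = 3 the sum is 1.0845 < 1.1667; at K = 4 it is 1.1912 ≥ 1.1667.
So the minimum punishment length is K = 4.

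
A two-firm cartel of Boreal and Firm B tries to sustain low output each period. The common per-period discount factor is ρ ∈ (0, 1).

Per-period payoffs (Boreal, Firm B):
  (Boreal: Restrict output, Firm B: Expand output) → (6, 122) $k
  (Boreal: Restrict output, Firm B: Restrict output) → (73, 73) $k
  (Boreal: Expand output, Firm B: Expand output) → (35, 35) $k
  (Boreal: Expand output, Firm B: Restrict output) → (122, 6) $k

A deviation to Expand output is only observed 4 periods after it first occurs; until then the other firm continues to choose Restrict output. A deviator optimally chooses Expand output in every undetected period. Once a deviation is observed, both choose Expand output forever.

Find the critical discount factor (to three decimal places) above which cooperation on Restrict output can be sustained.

0.866

Deviating for the 4 undetected periods gains 122−73 = 49 per period over cooperation, then loses 73−35 = 38 per period forever once punishment starts.
Gain: 49(1 + ρ + … + ρ^3); loss: 38·ρ^4/(1−ρ).
No profitable deviation ⇔ 49(1−ρ^4) ≤ 38·ρ^4, i.e. ρ^4 ≥ 49/(49+38) = 49/87.
Hence ρ ≥ (49/87)^(1/4) ≈ 0.866.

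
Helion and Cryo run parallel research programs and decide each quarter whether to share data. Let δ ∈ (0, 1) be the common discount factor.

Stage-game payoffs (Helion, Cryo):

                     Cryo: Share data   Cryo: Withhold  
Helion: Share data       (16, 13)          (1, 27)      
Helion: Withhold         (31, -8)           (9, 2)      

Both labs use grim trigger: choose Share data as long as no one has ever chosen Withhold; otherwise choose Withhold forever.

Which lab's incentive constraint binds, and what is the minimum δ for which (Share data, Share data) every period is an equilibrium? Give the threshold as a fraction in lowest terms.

Helion; δ ≥ 15/22

Helion's threshold: (31−16)/(31−9) = 15/22.
Cryo's threshold: (27−13)/(27−2) = 14/25.
15/22 > 14/25, so Helion binds and δ* = 15/22.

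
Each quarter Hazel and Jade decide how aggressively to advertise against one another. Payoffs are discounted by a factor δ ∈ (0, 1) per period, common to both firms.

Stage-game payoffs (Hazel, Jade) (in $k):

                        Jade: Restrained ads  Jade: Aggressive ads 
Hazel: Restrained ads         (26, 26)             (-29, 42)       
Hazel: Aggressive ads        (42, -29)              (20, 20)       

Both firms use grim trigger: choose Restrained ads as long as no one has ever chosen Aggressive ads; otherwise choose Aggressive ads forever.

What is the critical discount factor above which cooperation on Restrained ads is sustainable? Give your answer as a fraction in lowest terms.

8/11

One-period gain from deviating is 42 − 26 = 16. The loss is 26 − 20 = 6 in every subsequent period, with present value 6·δ/(1−δ).
Deviation is unprofitable when 6·δ/(1−δ) ≥ 16, i.e. δ/(1−δ) ≥ 8/3.
Equivalently δ ≥ 16/(16+6) = 8/11.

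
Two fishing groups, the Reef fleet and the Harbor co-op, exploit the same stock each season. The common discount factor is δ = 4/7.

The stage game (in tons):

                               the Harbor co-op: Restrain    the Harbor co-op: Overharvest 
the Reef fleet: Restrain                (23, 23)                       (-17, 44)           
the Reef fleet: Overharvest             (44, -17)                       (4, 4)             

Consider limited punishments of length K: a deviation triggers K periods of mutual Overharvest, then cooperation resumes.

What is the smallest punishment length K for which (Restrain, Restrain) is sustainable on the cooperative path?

IC: δ(1−δ^K)/(1−δ) ≥ (44−23)/(23−4) = 21/19.
With δ = 4/7: need 1 − δ^K ≥ 21/19·(1−4/7)/(4/7), i.e. δ^K ≤ 0.1711.
Since (4/7)^3 = 0.1866 and (4/7)^4 = 0.1066, the smallest such K is 4.

4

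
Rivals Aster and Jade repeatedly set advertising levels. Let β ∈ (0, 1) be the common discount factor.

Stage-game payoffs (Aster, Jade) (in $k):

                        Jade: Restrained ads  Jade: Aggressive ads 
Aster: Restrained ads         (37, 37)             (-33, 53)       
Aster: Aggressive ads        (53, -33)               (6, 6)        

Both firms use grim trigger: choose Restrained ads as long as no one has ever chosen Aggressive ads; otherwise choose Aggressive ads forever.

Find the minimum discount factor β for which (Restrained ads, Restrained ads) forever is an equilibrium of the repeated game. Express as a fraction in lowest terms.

16/47

Under grim trigger the critical discount factor is (T−C)/(T−P) with T = 53, C = 37, P = 6.
β* = (53−37)/(53−6) = 16/47.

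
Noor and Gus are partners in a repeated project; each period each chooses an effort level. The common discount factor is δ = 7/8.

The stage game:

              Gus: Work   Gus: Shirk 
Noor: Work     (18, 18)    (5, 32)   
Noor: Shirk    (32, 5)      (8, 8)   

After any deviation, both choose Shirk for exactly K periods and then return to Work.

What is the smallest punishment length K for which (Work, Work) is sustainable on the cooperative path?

2

No profitable deviation requires (18−8)(δ+…+δ^K) ≥ 32−18, i.e. δ+…+δ^K ≥ 7/5 ≈ 1.4000.
With δ = 7/8, the partial sums are K=1: 0.8750, K=2: 1.6406.
K = 2 is the first length at which the sum reaches 1.4000.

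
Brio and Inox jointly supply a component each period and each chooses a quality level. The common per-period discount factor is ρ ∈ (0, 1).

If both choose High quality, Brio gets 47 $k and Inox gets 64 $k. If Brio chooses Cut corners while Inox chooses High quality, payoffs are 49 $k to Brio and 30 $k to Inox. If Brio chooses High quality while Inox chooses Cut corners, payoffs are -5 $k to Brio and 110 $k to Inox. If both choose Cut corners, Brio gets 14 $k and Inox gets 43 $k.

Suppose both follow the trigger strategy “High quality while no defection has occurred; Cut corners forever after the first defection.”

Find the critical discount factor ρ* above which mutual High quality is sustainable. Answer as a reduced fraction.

For Brio: deviation gain 49−47 = 2, per-period punishment loss 47−14 = 33. IC gives ρ ≥ 2/35.
For Inox: gain 46, loss 21 per period, so ρ ≥ 46/67.
The tighter constraint is Inox's, so cooperation needs ρ ≥ 46/67.

46/67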